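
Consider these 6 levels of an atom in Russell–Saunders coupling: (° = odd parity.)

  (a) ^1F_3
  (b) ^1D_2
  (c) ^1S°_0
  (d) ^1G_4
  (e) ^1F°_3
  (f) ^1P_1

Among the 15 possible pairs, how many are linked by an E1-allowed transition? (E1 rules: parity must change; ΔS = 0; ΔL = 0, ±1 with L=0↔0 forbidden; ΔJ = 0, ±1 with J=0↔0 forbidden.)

4

(a)–(b): forbidden (parity).
(a)–(c): forbidden (ΔL, ΔJ).
(a)–(d): forbidden (parity).
(a)–(e): allowed.
(a)–(f): forbidden (parity, ΔL, ΔJ).
(b)–(c): forbidden (ΔL, ΔJ).
(b)–(d): forbidden (parity, ΔL, ΔJ).
(b)–(e): allowed.
(b)–(f): forbidden (parity).
(c)–(d): forbidden (ΔL, ΔJ).
(c)–(e): forbidden (parity, ΔL, ΔJ).
(c)–(f): allowed.
(d)–(e): allowed.
(d)–(f): forbidden (parity, ΔL, ΔJ).
(e)–(f): forbidden (ΔL, ΔJ).
Allowed pairs: 4 of 15.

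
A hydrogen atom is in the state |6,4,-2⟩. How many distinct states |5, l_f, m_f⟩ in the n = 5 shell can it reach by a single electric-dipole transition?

3

E1 requires Δl = ±1, so l_f ∈ {3, 5}; with 0 ≤ l_f ≤ n_f−1 = 4, the allowed l_f values are {3}.
For l_f = 3: m_f ∈ {m_i−1, m_i, m_i+1} ∩ [−3, 3] = {-3, -2, -1} → 3 states.
Total: 3.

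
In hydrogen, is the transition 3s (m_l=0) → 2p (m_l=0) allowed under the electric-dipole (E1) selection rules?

allowed

l: 0 → 1 (Δl = +1). Δl = ±1 ok.
Δm_l = 0 − (0) = +0. E1 requires Δm_l = 0, ±1: ok.
All E1 selection rules are satisfied.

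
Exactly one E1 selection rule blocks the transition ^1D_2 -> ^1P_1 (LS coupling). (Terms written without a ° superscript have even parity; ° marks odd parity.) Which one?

Parity must change: even → even — violated.
ΔS = 0: S: 0 → 0 — satisfied.
ΔL = 0, ±1 (not L=0↔0): L: 2 → 1, ΔL = -1 — satisfied.
ΔJ = 0, ±1 (not J=0↔0): J: 2 → 1, ΔJ = -1 — satisfied.

parity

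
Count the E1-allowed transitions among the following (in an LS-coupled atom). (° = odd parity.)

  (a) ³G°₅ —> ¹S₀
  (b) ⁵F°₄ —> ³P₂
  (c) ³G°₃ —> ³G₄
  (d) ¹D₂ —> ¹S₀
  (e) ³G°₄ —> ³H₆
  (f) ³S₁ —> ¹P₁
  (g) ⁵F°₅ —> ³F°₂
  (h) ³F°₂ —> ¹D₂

1

(a) forbidden (ΔS, ΔL, ΔJ fail)
(b) forbidden (ΔS, ΔL, ΔJ fail)
(c) allowed
(d) forbidden (parity, ΔL, ΔJ fail)
(e) forbidden (ΔJ fails)
(f) forbidden (parity, ΔS fail)
(g) forbidden (parity, ΔS, ΔJ fail)
(h) forbidden (ΔS fails)
Total allowed: 1 of 8.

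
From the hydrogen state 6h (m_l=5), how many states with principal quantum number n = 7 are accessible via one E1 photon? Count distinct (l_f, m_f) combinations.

E1 requires Δl = ±1, so l_f ∈ {4, 6}; with 0 ≤ l_f ≤ n_f−1 = 6, the allowed l_f values are {4, 6}.
For l_f = 4: m_f ∈ {m_i−1, m_i, m_i+1} ∩ [−4, 4] = {4} → 1 state.
For l_f = 6: m_f ∈ {m_i−1, m_i, m_i+1} ∩ [−6, 6] = {4, 5, 6} → 3 states.
Total: 4.

4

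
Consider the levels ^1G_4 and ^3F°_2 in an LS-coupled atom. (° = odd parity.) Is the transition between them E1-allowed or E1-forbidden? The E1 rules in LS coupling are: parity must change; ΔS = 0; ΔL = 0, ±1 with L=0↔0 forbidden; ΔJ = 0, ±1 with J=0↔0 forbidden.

Parity must change: even → odd — passes.
ΔS = 0: S: 0 → 1 — fails.
ΔL = 0, ±1 (not L=0↔0): L: 4 → 3, ΔL = -1 — passes.
ΔJ = 0, ±1 (not J=0↔0): J: 4 → 2, ΔJ = -2 — fails.
Rule(s) violated: ΔS, ΔJ.

forbidden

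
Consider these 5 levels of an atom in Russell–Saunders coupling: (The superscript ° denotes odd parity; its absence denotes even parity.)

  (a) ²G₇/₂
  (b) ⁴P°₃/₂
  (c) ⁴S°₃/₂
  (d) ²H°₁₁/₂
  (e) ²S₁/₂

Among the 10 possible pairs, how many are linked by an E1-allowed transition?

0

(a)–(b): forbidden (ΔS, ΔL, ΔJ).
(a)–(c): forbidden (ΔS, ΔL, ΔJ).
(a)–(d): forbidden (ΔJ).
(a)–(e): forbidden (parity, ΔL, ΔJ).
(b)–(c): forbidden (parity).
(b)–(d): forbidden (parity, ΔS, ΔL, ΔJ).
(b)–(e): forbidden (ΔS).
(c)–(d): forbidden (parity, ΔS, ΔL, ΔJ).
(c)–(e): forbidden (ΔS, ΔL).
(d)–(e): forbidden (ΔL, ΔJ).
Allowed pairs: 0 of 10.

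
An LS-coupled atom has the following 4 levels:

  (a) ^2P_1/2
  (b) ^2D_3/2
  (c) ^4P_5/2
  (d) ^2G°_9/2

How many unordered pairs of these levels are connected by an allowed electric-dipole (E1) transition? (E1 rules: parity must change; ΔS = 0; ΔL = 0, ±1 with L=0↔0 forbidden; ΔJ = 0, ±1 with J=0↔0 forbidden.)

(a)–(b): forbidden (parity).
(a)–(c): forbidden (parity, ΔS, ΔJ).
(a)–(d): forbidden (ΔL, ΔJ).
(b)–(c): forbidden (parity, ΔS).
(b)–(d): forbidden (ΔL, ΔJ).
(c)–(d): forbidden (ΔS, ΔL, ΔJ).
Allowed pairs: 0 of 6.

0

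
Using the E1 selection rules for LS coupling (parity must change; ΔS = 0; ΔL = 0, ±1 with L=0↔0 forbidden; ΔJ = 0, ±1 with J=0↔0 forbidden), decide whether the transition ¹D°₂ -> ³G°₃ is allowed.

forbidden

Parity must change: odd → odd — fails.
ΔS = 0: S: 0 → 1 — fails.
ΔL = 0, ±1 (not L=0↔0): L: 2 → 4, ΔL = +2 — fails.
ΔJ = 0, ±1 (not J=0↔0): J: 2 → 3, ΔJ = +1 — passes.
Rule(s) violated: parity, ΔS, ΔL.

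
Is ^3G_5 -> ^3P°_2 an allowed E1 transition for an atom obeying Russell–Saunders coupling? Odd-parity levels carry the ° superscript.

Parity must change: even → odd — passes.
ΔS = 0: S: 1 → 1 — passes.
ΔL = 0, ±1 (not L=0↔0): L: 4 → 1, ΔL = -3 — fails.
ΔJ = 0, ±1 (not J=0↔0): J: 5 → 2, ΔJ = -3 — fails.
Rule(s) violated: ΔL, ΔJ.

forbidden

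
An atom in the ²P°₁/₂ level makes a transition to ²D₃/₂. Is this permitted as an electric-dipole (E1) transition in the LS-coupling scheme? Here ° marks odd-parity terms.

allowed

Parity must change: odd → even — satisfied.
ΔJ = 0, ±1 (not J=0↔0): J: 1/2 → 3/2, ΔJ = +1 — satisfied.
ΔL = 0, ±1 (not L=0↔0): L: 1 → 2, ΔL = +1 — satisfied.
ΔS = 0: S: 1/2 → 1/2 — satisfied.
All four E1 rules are satisfied.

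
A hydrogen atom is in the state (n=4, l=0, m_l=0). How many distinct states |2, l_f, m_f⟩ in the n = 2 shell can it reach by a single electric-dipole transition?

E1 requires Δl = ±1, so l_f ∈ {-1, 1}; with 0 ≤ l_f ≤ n_f−1 = 1, the allowed l_f values are {1}.
For l_f = 1: m_f ∈ {m_i−1, m_i, m_i+1} ∩ [−1, 1] = {-1, 0, 1} → 3 states.
Total: 3.

3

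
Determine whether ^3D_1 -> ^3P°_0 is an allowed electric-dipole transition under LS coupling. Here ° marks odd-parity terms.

Parity must change: even → odd — ✓.
ΔS = 0: S: 1 → 1 — ✓.
ΔL = 0, ±1 (not L=0↔0): L: 2 → 1, ΔL = -1 — ✓.
ΔJ = 0, ±1 (not J=0↔0): J: 1 → 0, ΔJ = -1 — ✓.
All four E1 rules are satisfied.

allowed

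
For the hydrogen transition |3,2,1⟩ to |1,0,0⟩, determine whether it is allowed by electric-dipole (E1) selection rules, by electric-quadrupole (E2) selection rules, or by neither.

E2

Δl = 0 − 2 = -2; l_i + l_f = 2.
Δm_l = -1.
E1 (Δl = ±1, |Δm_l| ≤ 1): not satisfied.
E2 (Δl = 0,±2, l_i+l_f ≥ 2, |Δm_l| ≤ 2): satisfied.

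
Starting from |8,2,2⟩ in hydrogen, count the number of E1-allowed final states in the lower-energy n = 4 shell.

4

E1 requires Δl = ±1, so l_f ∈ {1, 3}; with 0 ≤ l_f ≤ n_f−1 = 3, the allowed l_f values are {1, 3}.
For l_f = 1: m_f ∈ {m_i−1, m_i, m_i+1} ∩ [−1, 1] = {1} → 1 state.
For l_f = 3: m_f ∈ {m_i−1, m_i, m_i+1} ∩ [−3, 3] = {1, 2, 3} → 3 states.
Total: 4.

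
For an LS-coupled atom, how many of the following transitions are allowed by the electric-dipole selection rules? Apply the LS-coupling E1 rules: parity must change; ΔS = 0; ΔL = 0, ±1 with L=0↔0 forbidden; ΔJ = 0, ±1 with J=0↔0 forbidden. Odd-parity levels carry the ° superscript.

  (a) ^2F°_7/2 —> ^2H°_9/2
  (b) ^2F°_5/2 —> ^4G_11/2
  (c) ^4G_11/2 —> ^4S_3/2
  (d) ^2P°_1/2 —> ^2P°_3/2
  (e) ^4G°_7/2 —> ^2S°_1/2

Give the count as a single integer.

(a) forbidden (parity, ΔL fail)
(b) forbidden (ΔS, ΔJ fail)
(c) forbidden (parity, ΔL, ΔJ fail)
(d) forbidden (parity fails)
(e) forbidden (parity, ΔS, ΔL, ΔJ fail)
Total allowed: 0 of 5.

0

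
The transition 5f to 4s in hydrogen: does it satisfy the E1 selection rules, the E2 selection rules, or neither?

Δl = 0 − 3 = -3; l_i + l_f = 3.
E1 (Δl = ±1): not satisfied.
E2 (Δl = 0,±2, l_i+l_f ≥ 2): not satisfied.

neither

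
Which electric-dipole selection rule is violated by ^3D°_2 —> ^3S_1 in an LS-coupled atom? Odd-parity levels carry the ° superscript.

the ΔL = 0, ±1 rule

Reading off the term symbols: S 1→1, L 2→0, J 2→1, parity odd→even.
Parity must change: odd → even — ok.
ΔS = 0: S: 1 → 1 — ok.
ΔL = 0, ±1 (not L=0↔0): L: 2 → 0, ΔL = -2 — fails.
ΔJ = 0, ±1 (not J=0↔0): J: 2 → 1, ΔJ = -1 — ok.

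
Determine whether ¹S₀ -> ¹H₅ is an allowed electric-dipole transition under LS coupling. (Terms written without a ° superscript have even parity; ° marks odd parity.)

forbidden

Reading off the term symbols: S 0→0, L 0→5, J 0→5, parity even→even.
ΔL = 0, ±1 (not L=0↔0): L: 0 → 5, ΔL = +5 — violated.
ΔJ = 0, ±1 (not J=0↔0): J: 0 → 5, ΔJ = +5 — violated.
ΔS = 0: S: 0 → 0 — satisfied.
Parity must change: even → even — violated.
Rule(s) violated: parity, ΔL, ΔJ.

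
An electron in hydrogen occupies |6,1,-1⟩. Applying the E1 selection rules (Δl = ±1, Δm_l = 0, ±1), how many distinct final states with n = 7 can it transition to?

4

E1 requires Δl = ±1, so l_f ∈ {0, 2}; with 0 ≤ l_f ≤ n_f−1 = 6, the allowed l_f values are {0, 2}.
For l_f = 0: m_f ∈ {m_i−1, m_i, m_i+1} ∩ [−0, 0] = {0} → 1 state.
For l_f = 2: m_f ∈ {m_i−1, m_i, m_i+1} ∩ [−2, 2] = {-2, -1, 0} → 3 states.
Total: 4.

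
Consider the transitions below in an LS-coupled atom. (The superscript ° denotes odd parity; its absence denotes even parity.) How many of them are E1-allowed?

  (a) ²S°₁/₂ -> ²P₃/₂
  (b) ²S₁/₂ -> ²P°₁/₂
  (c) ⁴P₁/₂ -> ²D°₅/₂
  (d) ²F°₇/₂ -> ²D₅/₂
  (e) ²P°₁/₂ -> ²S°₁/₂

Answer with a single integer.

3

(a) allowed
(b) allowed
(c) forbidden (ΔS, ΔJ fail)
(d) allowed
(e) forbidden (parity fails)
Total allowed: 3 of 5.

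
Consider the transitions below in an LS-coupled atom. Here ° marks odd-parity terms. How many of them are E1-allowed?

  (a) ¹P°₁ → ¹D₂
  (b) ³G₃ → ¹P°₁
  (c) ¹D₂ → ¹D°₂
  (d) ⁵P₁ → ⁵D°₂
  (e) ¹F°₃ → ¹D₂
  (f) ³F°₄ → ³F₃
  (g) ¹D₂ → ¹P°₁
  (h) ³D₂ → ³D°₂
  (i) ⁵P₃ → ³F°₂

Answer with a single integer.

7

(a) allowed
(b) forbidden (ΔS, ΔL, ΔJ fail)
(c) allowed
(d) allowed
(e) allowed
(f) allowed
(g) allowed
(h) allowed
(i) forbidden (ΔS, ΔL fail)
Total allowed: 7 of 9.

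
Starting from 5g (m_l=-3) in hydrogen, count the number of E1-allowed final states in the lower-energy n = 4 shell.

E1 requires Δl = ±1, so l_f ∈ {3, 5}; with 0 ≤ l_f ≤ n_f−1 = 3, the allowed l_f values are {3}.
For l_f = 3: m_f ∈ {m_i−1, m_i, m_i+1} ∩ [−3, 3] = {-3, -2} → 2 states.
Total: 2.

2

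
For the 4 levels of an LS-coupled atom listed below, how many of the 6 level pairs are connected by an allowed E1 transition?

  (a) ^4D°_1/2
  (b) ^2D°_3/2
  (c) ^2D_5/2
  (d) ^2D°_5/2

(a)–(b): forbidden (parity, ΔS).
(a)–(c): forbidden (ΔS, ΔJ).
(a)–(d): forbidden (parity, ΔS, ΔJ).
(b)–(c): allowed.
(b)–(d): forbidden (parity).
(c)–(d): allowed.
Allowed pairs: 2 of 6.

2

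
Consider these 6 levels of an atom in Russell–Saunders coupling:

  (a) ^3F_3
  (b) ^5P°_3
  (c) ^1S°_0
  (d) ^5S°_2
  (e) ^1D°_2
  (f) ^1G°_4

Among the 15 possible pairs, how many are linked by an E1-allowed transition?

(a)–(b): forbidden (ΔS, ΔL).
(a)–(c): forbidden (ΔS, ΔL, ΔJ).
(a)–(d): forbidden (ΔS, ΔL).
(a)–(e): forbidden (ΔS).
(a)–(f): forbidden (ΔS).
(b)–(c): forbidden (parity, ΔS, ΔJ).
(b)–(d): forbidden (parity).
(b)–(e): forbidden (parity, ΔS).
(b)–(f): forbidden (parity, ΔS, ΔL).
(c)–(d): forbidden (parity, ΔS, ΔL, ΔJ).
(c)–(e): forbidden (parity, ΔL, ΔJ).
(c)–(f): forbidden (parity, ΔL, ΔJ).
(d)–(e): forbidden (parity, ΔS, ΔL).
(d)–(f): forbidden (parity, ΔS, ΔL, ΔJ).
(e)–(f): forbidden (parity, ΔL, ΔJ).
Allowed pairs: 0 of 15.

0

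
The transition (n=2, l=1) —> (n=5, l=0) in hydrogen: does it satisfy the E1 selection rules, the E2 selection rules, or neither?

E1

Δl = 0 − 1 = -1; l_i + l_f = 1.
E1 (Δl = ±1): satisfied.
E2 (Δl = 0,±2, l_i+l_f ≥ 2): not satisfied.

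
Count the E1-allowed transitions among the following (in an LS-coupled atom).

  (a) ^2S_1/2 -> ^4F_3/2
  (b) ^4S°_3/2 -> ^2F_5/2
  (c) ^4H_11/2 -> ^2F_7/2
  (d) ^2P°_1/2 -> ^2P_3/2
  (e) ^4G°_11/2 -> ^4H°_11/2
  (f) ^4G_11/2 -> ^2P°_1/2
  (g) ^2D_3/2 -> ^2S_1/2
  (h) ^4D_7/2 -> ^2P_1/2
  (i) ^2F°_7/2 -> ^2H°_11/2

1

(a) forbidden (parity, ΔS, ΔL fail)
(b) forbidden (ΔS, ΔL fail)
(c) forbidden (parity, ΔS, ΔL, ΔJ fail)
(d) allowed
(e) forbidden (parity fails)
(f) forbidden (ΔS, ΔL, ΔJ fail)
(g) forbidden (parity, ΔL fail)
(h) forbidden (parity, ΔS, ΔJ fail)
(i) forbidden (parity, ΔL, ΔJ fail)
Total allowed: 1 of 9.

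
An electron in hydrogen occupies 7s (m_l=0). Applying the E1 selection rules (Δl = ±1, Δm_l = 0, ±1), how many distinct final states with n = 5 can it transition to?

3

E1 requires Δl = ±1, so l_f ∈ {-1, 1}; with 0 ≤ l_f ≤ n_f−1 = 4, the allowed l_f values are {1}.
For l_f = 1: m_f ∈ {m_i−1, m_i, m_i+1} ∩ [−1, 1] = {-1, 0, 1} → 3 states.
Total: 3.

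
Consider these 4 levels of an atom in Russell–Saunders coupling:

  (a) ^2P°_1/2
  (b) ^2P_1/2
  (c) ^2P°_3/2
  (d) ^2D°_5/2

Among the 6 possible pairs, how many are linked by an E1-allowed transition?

2

(a)–(b): allowed.
(a)–(c): forbidden (parity).
(a)–(d): forbidden (parity, ΔJ).
(b)–(c): allowed.
(b)–(d): forbidden (ΔJ).
(c)–(d): forbidden (parity).
Allowed pairs: 2 of 6.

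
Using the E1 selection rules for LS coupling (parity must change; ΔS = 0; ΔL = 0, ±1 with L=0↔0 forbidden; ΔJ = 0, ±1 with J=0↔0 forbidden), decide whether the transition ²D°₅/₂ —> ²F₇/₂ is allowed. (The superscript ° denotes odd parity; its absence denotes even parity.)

ΔS = 0: S: 1/2 → 1/2 — ✓.
Parity must change: odd → even — ✓.
ΔJ = 0, ±1 (not J=0↔0): J: 5/2 → 7/2, ΔJ = +1 — ✓.
ΔL = 0, ±1 (not L=0↔0): L: 2 → 3, ΔL = +1 — ✓.
All four E1 rules are satisfied.

allowed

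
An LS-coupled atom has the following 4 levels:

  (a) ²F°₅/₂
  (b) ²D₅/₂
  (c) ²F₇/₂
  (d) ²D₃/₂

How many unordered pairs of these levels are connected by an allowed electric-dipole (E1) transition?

(a)–(b): allowed.
(a)–(c): allowed.
(a)–(d): allowed.
(b)–(c): forbidden (parity).
(b)–(d): forbidden (parity).
(c)–(d): forbidden (parity, ΔJ).
Allowed pairs: 3 of 6.

3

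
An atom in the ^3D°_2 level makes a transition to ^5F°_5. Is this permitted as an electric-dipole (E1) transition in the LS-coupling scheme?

Parity must change: odd → odd — fails.
ΔS = 0: S: 1 → 2 — fails.
ΔL = 0, ±1 (not L=0↔0): L: 2 → 3, ΔL = +1 — passes.
ΔJ = 0, ±1 (not J=0↔0): J: 2 → 5, ΔJ = +3 — fails.
Rule(s) violated: parity, ΔS, ΔJ.

forbidden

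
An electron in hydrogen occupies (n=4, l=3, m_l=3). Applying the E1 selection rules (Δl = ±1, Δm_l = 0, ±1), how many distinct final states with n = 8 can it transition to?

E1 requires Δl = ±1, so l_f ∈ {2, 4}; with 0 ≤ l_f ≤ n_f−1 = 7, the allowed l_f values are {2, 4}.
For l_f = 2: m_f ∈ {m_i−1, m_i, m_i+1} ∩ [−2, 2] = {2} → 1 state.
For l_f = 4: m_f ∈ {m_i−1, m_i, m_i+1} ∩ [−4, 4] = {2, 3, 4} → 3 states.
Total: 4.

4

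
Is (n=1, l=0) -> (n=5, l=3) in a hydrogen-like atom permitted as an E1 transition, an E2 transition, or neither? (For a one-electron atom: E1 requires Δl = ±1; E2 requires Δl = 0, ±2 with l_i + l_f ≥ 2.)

Δl = 3 − 0 = +3; l_i + l_f = 3.
E1 (Δl = ±1): not satisfied.
E2 (Δl = 0,±2, l_i+l_f ≥ 2): not satisfied.

neither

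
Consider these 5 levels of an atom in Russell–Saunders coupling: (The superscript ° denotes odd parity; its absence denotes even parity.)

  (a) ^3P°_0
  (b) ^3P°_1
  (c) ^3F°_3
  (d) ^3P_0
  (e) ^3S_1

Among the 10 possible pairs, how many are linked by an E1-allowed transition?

(a)–(b): forbidden (parity).
(a)–(c): forbidden (parity, ΔL, ΔJ).
(a)–(d): forbidden (ΔJ).
(a)–(e): allowed.
(b)–(c): forbidden (parity, ΔL, ΔJ).
(b)–(d): allowed.
(b)–(e): allowed.
(c)–(d): forbidden (ΔL, ΔJ).
(c)–(e): forbidden (ΔL, ΔJ).
(d)–(e): forbidden (parity).
Allowed pairs: 3 of 10.

3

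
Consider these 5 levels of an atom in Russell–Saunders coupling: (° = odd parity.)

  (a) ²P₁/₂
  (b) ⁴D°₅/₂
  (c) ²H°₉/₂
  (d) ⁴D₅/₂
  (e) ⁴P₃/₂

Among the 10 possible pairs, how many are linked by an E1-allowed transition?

(a)–(b): forbidden (ΔS, ΔJ).
(a)–(c): forbidden (ΔL, ΔJ).
(a)–(d): forbidden (parity, ΔS, ΔJ).
(a)–(e): forbidden (parity, ΔS).
(b)–(c): forbidden (parity, ΔS, ΔL, ΔJ).
(b)–(d): allowed.
(b)–(e): allowed.
(c)–(d): forbidden (ΔS, ΔL, ΔJ).
(c)–(e): forbidden (ΔS, ΔL, ΔJ).
(d)–(e): forbidden (parity).
Allowed pairs: 2 of 10.

2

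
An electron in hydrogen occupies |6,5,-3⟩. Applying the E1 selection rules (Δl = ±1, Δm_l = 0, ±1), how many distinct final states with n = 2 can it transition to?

0

E1 requires l_f ∈ {4, 6}, but neither lies in [0, 1], so no final state is reachable.
Total: 0.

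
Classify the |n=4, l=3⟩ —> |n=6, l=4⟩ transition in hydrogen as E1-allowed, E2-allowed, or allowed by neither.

Δl = 4 − 3 = +1; l_i + l_f = 7.
E1 (Δl = ±1): satisfied.
E2 (Δl = 0,±2, l_i+l_f ≥ 2): not satisfied.

E1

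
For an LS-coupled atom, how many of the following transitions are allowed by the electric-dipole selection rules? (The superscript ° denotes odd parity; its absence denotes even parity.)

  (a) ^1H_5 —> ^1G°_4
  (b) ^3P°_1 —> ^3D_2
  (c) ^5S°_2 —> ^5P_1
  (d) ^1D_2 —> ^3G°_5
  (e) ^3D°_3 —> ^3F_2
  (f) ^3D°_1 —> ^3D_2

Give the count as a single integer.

5

(a) allowed
(b) allowed
(c) allowed
(d) forbidden (ΔS, ΔL, ΔJ fail)
(e) allowed
(f) allowed
Total allowed: 5 of 6.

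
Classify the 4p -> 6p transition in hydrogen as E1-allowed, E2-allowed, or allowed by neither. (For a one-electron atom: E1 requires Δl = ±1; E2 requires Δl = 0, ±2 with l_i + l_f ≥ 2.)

E2

Δl = 1 − 1 = +0; l_i + l_f = 2.
E1 (Δl = ±1): not satisfied.
E2 (Δl = 0,±2, l_i+l_f ≥ 2): satisfied.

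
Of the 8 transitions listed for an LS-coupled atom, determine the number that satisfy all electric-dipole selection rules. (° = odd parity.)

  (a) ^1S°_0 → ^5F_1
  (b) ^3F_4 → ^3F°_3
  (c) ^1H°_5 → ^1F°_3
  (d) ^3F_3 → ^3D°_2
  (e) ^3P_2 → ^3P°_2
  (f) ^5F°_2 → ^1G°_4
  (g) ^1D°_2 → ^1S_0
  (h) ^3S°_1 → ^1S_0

3

(a) forbidden (ΔS, ΔL fail)
(b) allowed
(c) forbidden (parity, ΔL, ΔJ fail)
(d) allowed
(e) allowed
(f) forbidden (parity, ΔS, ΔJ fail)
(g) forbidden (ΔL, ΔJ fail)
(h) forbidden (ΔS, ΔL fail)
Total allowed: 3 of 8.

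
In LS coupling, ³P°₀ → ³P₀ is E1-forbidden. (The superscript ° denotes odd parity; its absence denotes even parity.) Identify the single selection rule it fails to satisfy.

Initial level: S=1, L=1, J=0, parity odd. Final level: S=1, L=1, J=0, parity even.
ΔS = 0: S: 1 → 1 — ✓.
ΔJ = 0, ±1 (not J=0↔0): J: 0 → 0, ΔJ = +0 — ✗.
ΔL = 0, ±1 (not L=0↔0): L: 1 → 1, ΔL = +0 — ✓.
Parity must change: odd → even — ✓.

the J=0 ↔ J=0 exclusion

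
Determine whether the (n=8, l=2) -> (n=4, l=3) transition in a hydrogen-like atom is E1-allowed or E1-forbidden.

allowed

Δl = 3 − 2 = +1; the E1 rule Δl = ±1 is satisfied.
All E1 selection rules are satisfied.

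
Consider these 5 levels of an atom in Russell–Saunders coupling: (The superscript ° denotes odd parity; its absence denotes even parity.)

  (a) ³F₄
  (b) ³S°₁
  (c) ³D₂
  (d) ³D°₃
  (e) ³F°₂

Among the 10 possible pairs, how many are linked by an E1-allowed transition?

(a)–(b): forbidden (ΔL, ΔJ).
(a)–(c): forbidden (parity, ΔJ).
(a)–(d): allowed.
(a)–(e): forbidden (ΔJ).
(b)–(c): forbidden (ΔL).
(b)–(d): forbidden (parity, ΔL, ΔJ).
(b)–(e): forbidden (parity, ΔL).
(c)–(d): allowed.
(c)–(e): allowed.
(d)–(e): forbidden (parity).
Allowed pairs: 3 of 10.

3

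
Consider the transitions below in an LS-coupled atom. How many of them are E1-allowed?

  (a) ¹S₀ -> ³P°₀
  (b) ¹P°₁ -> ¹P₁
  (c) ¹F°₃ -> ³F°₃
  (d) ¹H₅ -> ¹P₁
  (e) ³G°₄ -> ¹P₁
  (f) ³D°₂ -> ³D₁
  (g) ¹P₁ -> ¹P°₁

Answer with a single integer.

3

(a) forbidden (ΔS, ΔJ fail)
(b) allowed
(c) forbidden (parity, ΔS fail)
(d) forbidden (parity, ΔL, ΔJ fail)
(e) forbidden (ΔS, ΔL, ΔJ fail)
(f) allowed
(g) allowed
Total allowed: 3 of 7.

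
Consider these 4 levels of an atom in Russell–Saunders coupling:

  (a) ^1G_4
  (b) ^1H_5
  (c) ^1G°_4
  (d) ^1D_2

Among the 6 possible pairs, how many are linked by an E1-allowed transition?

(a)–(b): forbidden (parity).
(a)–(c): allowed.
(a)–(d): forbidden (parity, ΔL, ΔJ).
(b)–(c): allowed.
(b)–(d): forbidden (parity, ΔL, ΔJ).
(c)–(d): forbidden (ΔL, ΔJ).
Allowed pairs: 2 of 6.

2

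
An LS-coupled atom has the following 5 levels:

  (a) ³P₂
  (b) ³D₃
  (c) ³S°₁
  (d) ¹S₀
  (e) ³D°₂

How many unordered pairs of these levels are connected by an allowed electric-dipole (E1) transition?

3

(a)–(b): forbidden (parity).
(a)–(c): allowed.
(a)–(d): forbidden (parity, ΔS, ΔJ).
(a)–(e): allowed.
(b)–(c): forbidden (ΔL, ΔJ).
(b)–(d): forbidden (parity, ΔS, ΔL, ΔJ).
(b)–(e): allowed.
(c)–(d): forbidden (ΔS, ΔL).
(c)–(e): forbidden (parity, ΔL).
(d)–(e): forbidden (ΔS, ΔL, ΔJ).
Allowed pairs: 3 of 10.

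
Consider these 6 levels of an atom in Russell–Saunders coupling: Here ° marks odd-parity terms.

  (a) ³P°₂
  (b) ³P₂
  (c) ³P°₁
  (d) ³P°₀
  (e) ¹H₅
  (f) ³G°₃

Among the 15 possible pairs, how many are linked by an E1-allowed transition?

(a)–(b): allowed.
(a)–(c): forbidden (parity).
(a)–(d): forbidden (parity, ΔJ).
(a)–(e): forbidden (ΔS, ΔL, ΔJ).
(a)–(f): forbidden (parity, ΔL).
(b)–(c): allowed.
(b)–(d): forbidden (ΔJ).
(b)–(e): forbidden (parity, ΔS, ΔL, ΔJ).
(b)–(f): forbidden (ΔL).
(c)–(d): forbidden (parity).
(c)–(e): forbidden (ΔS, ΔL, ΔJ).
(c)–(f): forbidden (parity, ΔL, ΔJ).
(d)–(e): forbidden (ΔS, ΔL, ΔJ).
(d)–(f): forbidden (parity, ΔL, ΔJ).
(e)–(f): forbidden (ΔS, ΔJ).
Allowed pairs: 2 of 15.

2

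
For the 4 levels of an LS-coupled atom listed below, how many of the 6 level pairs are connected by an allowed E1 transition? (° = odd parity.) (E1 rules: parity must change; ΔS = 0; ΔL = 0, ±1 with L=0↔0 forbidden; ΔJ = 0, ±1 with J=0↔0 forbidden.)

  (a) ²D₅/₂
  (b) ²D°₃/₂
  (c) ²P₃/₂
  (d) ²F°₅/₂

(a)–(b): allowed.
(a)–(c): forbidden (parity).
(a)–(d): allowed.
(b)–(c): allowed.
(b)–(d): forbidden (parity).
(c)–(d): forbidden (ΔL).
Allowed pairs: 3 of 6.

3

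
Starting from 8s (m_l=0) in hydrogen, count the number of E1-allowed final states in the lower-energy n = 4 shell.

E1 requires Δl = ±1, so l_f ∈ {-1, 1}; with 0 ≤ l_f ≤ n_f−1 = 3, the allowed l_f values are {1}.
For l_f = 1: m_f ∈ {m_i−1, m_i, m_i+1} ∩ [−1, 1] = {-1, 0, 1} → 3 states.
Total: 3.

3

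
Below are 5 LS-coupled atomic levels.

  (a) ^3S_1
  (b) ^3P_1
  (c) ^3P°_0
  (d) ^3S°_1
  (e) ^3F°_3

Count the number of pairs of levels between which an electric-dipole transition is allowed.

(a)–(b): forbidden (parity).
(a)–(c): allowed.
(a)–(d): forbidden (ΔL).
(a)–(e): forbidden (ΔL, ΔJ).
(b)–(c): allowed.
(b)–(d): allowed.
(b)–(e): forbidden (ΔL, ΔJ).
(c)–(d): forbidden (parity).
(c)–(e): forbidden (parity, ΔL, ΔJ).
(d)–(e): forbidden (parity, ΔL, ΔJ).
Allowed pairs: 3 of 10.

3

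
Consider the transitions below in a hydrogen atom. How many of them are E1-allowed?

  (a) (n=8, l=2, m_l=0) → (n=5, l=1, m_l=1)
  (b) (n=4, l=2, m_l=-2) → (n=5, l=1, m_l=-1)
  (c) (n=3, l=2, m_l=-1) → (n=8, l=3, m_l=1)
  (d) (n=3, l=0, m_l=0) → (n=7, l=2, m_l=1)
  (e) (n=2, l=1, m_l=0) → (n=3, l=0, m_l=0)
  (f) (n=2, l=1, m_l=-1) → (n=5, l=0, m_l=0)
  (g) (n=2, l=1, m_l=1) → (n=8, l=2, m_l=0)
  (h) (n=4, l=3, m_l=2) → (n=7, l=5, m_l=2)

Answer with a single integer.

(a) allowed
(b) allowed
(c) forbidden — Δm_l = +2 (E1 requires Δm_l = 0, ±1)
(d) forbidden — Δl = +2 (E1 requires Δl = ±1)
(e) allowed
(f) allowed
(g) allowed
(h) forbidden — Δl = +2 (E1 requires Δl = ±1)
Total allowed: 5 of 8.

5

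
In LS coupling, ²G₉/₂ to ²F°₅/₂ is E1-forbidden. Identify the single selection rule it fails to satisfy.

Initial level: S=1/2, L=4, J=9/2, parity even. Final level: S=1/2, L=3, J=5/2, parity odd.
Parity must change: even → odd — ✓.
ΔS = 0: S: 1/2 → 1/2 — ✓.
ΔL = 0, ±1 (not L=0↔0): L: 4 → 3, ΔL = -1 — ✓.
ΔJ = 0, ±1 (not J=0↔0): J: 9/2 → 5/2, ΔJ = -2 — ✗.

the ΔJ = 0, ±1 rule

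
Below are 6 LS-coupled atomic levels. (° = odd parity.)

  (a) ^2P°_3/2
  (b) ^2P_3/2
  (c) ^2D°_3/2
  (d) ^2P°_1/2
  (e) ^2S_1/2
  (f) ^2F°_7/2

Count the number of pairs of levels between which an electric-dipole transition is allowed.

(a)–(b): allowed.
(a)–(c): forbidden (parity).
(a)–(d): forbidden (parity).
(a)–(e): allowed.
(a)–(f): forbidden (parity, ΔL, ΔJ).
(b)–(c): allowed.
(b)–(d): allowed.
(b)–(e): forbidden (parity).
(b)–(f): forbidden (ΔL, ΔJ).
(c)–(d): forbidden (parity).
(c)–(e): forbidden (ΔL).
(c)–(f): forbidden (parity, ΔJ).
(d)–(e): allowed.
(d)–(f): forbidden (parity, ΔL, ΔJ).
(e)–(f): forbidden (ΔL, ΔJ).
Allowed pairs: 5 of 15.

5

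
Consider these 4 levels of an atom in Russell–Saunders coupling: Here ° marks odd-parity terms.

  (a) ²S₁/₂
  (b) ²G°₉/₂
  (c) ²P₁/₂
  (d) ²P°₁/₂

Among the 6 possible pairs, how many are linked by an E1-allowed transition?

(a)–(b): forbidden (ΔL, ΔJ).
(a)–(c): forbidden (parity).
(a)–(d): allowed.
(b)–(c): forbidden (ΔL, ΔJ).
(b)–(d): forbidden (parity, ΔL, ΔJ).
(c)–(d): allowed.
Allowed pairs: 2 of 6.

2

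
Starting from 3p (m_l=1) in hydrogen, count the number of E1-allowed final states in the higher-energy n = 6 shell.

4

E1 requires Δl = ±1, so l_f ∈ {0, 2}; with 0 ≤ l_f ≤ n_f−1 = 5, the allowed l_f values are {0, 2}.
For l_f = 0: m_f ∈ {m_i−1, m_i, m_i+1} ∩ [−0, 0] = {0} → 1 state.
For l_f = 2: m_f ∈ {m_i−1, m_i, m_i+1} ∩ [−2, 2] = {0, 1, 2} → 3 states.
Total: 4.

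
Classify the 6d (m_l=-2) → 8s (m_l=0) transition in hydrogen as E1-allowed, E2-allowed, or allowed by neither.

E2

Δl = 0 − 2 = -2; l_i + l_f = 2.
Δm_l = +2.
E1 (Δl = ±1, |Δm_l| ≤ 1): not satisfied.
E2 (Δl = 0,±2, l_i+l_f ≥ 2, |Δm_l| ≤ 2): satisfied.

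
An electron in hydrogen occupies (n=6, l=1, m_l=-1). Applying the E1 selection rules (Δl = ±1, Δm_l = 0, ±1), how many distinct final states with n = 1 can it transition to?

1

E1 requires Δl = ±1, so l_f ∈ {0, 2}; with 0 ≤ l_f ≤ n_f−1 = 0, the allowed l_f values are {0}.
For l_f = 0: m_f ∈ {m_i−1, m_i, m_i+1} ∩ [−0, 0] = {0} → 1 state.
Total: 1.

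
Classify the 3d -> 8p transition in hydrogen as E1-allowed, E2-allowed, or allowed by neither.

E1

Δl = 1 − 2 = -1; l_i + l_f = 3.
E1 (Δl = ±1): satisfied.
E2 (Δl = 0,±2, l_i+l_f ≥ 2): not satisfied.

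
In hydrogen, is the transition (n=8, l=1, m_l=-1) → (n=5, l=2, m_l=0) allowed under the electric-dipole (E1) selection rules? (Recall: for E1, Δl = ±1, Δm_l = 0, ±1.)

allowed

l: 1 → 2 (Δl = +1). Δl = ±1 passes.
Δm_l = 0 − (-1) = +1. E1 requires Δm_l = 0, ±1: passes.
All E1 selection rules are satisfied.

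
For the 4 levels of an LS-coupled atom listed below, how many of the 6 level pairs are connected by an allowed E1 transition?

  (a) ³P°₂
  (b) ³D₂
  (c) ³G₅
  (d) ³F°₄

(a)–(b): allowed.
(a)–(c): forbidden (ΔL, ΔJ).
(a)–(d): forbidden (parity, ΔL, ΔJ).
(b)–(c): forbidden (parity, ΔL, ΔJ).
(b)–(d): forbidden (ΔJ).
(c)–(d): allowed.
Allowed pairs: 2 of 6.

2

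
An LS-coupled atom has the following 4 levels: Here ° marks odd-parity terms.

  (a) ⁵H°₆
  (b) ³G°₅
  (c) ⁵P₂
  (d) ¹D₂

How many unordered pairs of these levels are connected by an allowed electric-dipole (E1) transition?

(a)–(b): forbidden (parity, ΔS).
(a)–(c): forbidden (ΔL, ΔJ).
(a)–(d): forbidden (ΔS, ΔL, ΔJ).
(b)–(c): forbidden (ΔS, ΔL, ΔJ).
(b)–(d): forbidden (ΔS, ΔL, ΔJ).
(c)–(d): forbidden (parity, ΔS).
Allowed pairs: 0 of 6.

0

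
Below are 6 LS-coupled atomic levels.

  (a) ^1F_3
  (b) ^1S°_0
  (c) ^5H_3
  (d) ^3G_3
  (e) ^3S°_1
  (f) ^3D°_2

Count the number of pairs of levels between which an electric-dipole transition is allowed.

(a)–(b): forbidden (ΔL, ΔJ).
(a)–(c): forbidden (parity, ΔS, ΔL).
(a)–(d): forbidden (parity, ΔS).
(a)–(e): forbidden (ΔS, ΔL, ΔJ).
(a)–(f): forbidden (ΔS).
(b)–(c): forbidden (ΔS, ΔL, ΔJ).
(b)–(d): forbidden (ΔS, ΔL, ΔJ).
(b)–(e): forbidden (parity, ΔS, ΔL).
(b)–(f): forbidden (parity, ΔS, ΔL, ΔJ).
(c)–(d): forbidden (parity, ΔS).
(c)–(e): forbidden (ΔS, ΔL, ΔJ).
(c)–(f): forbidden (ΔS, ΔL).
(d)–(e): forbidden (ΔL, ΔJ).
(d)–(f): forbidden (ΔL).
(e)–(f): forbidden (parity, ΔL).
Allowed pairs: 0 of 15.

0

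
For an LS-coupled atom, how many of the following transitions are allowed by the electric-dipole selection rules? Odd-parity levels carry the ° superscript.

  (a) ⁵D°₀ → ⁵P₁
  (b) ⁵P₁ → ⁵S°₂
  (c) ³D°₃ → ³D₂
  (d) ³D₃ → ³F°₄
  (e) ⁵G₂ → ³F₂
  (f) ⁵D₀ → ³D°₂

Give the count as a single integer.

4

(a) allowed
(b) allowed
(c) allowed
(d) allowed
(e) forbidden (parity, ΔS fail)
(f) forbidden (ΔS, ΔJ fail)
Total allowed: 4 of 6.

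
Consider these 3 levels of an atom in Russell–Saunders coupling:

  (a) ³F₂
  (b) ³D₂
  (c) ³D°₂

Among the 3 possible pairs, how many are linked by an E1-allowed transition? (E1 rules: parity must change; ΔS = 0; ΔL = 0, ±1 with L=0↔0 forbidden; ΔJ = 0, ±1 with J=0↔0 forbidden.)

(a)–(b): forbidden (parity).
(a)–(c): allowed.
(b)–(c): allowed.
Allowed pairs: 2 of 3.

2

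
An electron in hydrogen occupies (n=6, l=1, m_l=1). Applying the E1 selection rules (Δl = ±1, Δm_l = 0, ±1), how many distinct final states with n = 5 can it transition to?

E1 requires Δl = ±1, so l_f ∈ {0, 2}; with 0 ≤ l_f ≤ n_f−1 = 4, the allowed l_f values are {0, 2}.
For l_f = 0: m_f ∈ {m_i−1, m_i, m_i+1} ∩ [−0, 0] = {0} → 1 state.
For l_f = 2: m_f ∈ {m_i−1, m_i, m_i+1} ∩ [−2, 2] = {0, 1, 2} → 3 states.
Total: 4.

4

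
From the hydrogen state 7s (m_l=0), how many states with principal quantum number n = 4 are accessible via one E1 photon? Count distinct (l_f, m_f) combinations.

E1 requires Δl = ±1, so l_f ∈ {-1, 1}; with 0 ≤ l_f ≤ n_f−1 = 3, the allowed l_f values are {1}.
For l_f = 1: m_f ∈ {m_i−1, m_i, m_i+1} ∩ [−1, 1] = {-1, 0, 1} → 3 states.
Total: 3.

3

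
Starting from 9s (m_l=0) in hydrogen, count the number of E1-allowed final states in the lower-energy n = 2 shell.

E1 requires Δl = ±1, so l_f ∈ {-1, 1}; with 0 ≤ l_f ≤ n_f−1 = 1, the allowed l_f values are {1}.
For l_f = 1: m_f ∈ {m_i−1, m_i, m_i+1} ∩ [−1, 1] = {-1, 0, 1} → 3 states.
Total: 3.

3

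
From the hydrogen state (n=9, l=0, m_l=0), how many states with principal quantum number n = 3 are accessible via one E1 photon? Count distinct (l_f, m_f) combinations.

3

E1 requires Δl = ±1, so l_f ∈ {-1, 1}; with 0 ≤ l_f ≤ n_f−1 = 2, the allowed l_f values are {1}.
For l_f = 1: m_f ∈ {m_i−1, m_i, m_i+1} ∩ [−1, 1] = {-1, 0, 1} → 3 states.
Total: 3.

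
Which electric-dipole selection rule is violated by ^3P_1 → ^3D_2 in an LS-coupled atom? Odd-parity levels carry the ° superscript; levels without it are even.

parity

Initial level: S=1, L=1, J=1, parity even. Final level: S=1, L=2, J=2, parity even.
ΔS = 0: S: 1 → 1 — ok.
Parity must change: even → even — fails.
ΔJ = 0, ±1 (not J=0↔0): J: 1 → 2, ΔJ = +1 — ok.
ΔL = 0, ±1 (not L=0↔0): L: 1 → 2, ΔL = +1 — ok.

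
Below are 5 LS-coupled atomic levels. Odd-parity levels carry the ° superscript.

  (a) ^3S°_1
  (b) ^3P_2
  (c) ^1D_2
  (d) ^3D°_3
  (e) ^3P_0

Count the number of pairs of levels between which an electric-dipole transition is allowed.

(a)–(b): allowed.
(a)–(c): forbidden (ΔS, ΔL).
(a)–(d): forbidden (parity, ΔL, ΔJ).
(a)–(e): allowed.
(b)–(c): forbidden (parity, ΔS).
(b)–(d): allowed.
(b)–(e): forbidden (parity, ΔJ).
(c)–(d): forbidden (ΔS).
(c)–(e): forbidden (parity, ΔS, ΔJ).
(d)–(e): forbidden (ΔJ).
Allowed pairs: 3 of 10.

3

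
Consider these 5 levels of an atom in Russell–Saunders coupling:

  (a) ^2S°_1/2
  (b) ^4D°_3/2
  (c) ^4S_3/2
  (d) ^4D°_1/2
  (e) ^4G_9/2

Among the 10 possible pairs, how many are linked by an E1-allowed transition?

0

(a)–(b): forbidden (parity, ΔS, ΔL).
(a)–(c): forbidden (ΔS, ΔL).
(a)–(d): forbidden (parity, ΔS, ΔL).
(a)–(e): forbidden (ΔS, ΔL, ΔJ).
(b)–(c): forbidden (ΔL).
(b)–(d): forbidden (parity).
(b)–(e): forbidden (ΔL, ΔJ).
(c)–(d): forbidden (ΔL).
(c)–(e): forbidden (parity, ΔL, ΔJ).
(d)–(e): forbidden (ΔL, ΔJ).
Allowed pairs: 0 of 10.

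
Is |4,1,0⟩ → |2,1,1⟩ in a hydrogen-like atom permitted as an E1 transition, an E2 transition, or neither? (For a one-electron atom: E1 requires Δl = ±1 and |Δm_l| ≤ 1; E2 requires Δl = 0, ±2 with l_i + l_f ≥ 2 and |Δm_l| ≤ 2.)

Δl = 1 − 1 = +0; l_i + l_f = 2.
Δm_l = +1.
E1 (Δl = ±1, |Δm_l| ≤ 1): not satisfied.
E2 (Δl = 0,±2, l_i+l_f ≥ 2, |Δm_l| ≤ 2): satisfied.

E2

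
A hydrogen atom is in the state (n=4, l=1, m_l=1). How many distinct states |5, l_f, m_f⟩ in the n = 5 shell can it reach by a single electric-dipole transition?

4

E1 requires Δl = ±1, so l_f ∈ {0, 2}; with 0 ≤ l_f ≤ n_f−1 = 4, the allowed l_f values are {0, 2}.
For l_f = 0: m_f ∈ {m_i−1, m_i, m_i+1} ∩ [−0, 0] = {0} → 1 state.
For l_f = 2: m_f ∈ {m_i−1, m_i, m_i+1} ∩ [−2, 2] = {0, 1, 2} → 3 states.
Total: 4.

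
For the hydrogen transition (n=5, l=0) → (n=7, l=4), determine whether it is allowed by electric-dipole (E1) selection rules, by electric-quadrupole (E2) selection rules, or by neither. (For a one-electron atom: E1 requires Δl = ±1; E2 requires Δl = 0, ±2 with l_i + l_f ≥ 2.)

neither

Δl = 4 − 0 = +4; l_i + l_f = 4.
E1 (Δl = ±1): not satisfied.
E2 (Δl = 0,±2, l_i+l_f ≥ 2): not satisfied.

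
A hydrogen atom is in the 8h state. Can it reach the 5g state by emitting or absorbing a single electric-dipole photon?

allowed

l: 5 → 4 (Δl = -1). Δl = ±1 ✓.
All E1 selection rules are satisfied.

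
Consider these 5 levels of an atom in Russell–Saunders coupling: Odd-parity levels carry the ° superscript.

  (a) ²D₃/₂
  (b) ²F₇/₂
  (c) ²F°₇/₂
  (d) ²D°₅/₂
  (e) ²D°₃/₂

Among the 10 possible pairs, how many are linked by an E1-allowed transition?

4

(a)–(b): forbidden (parity, ΔJ).
(a)–(c): forbidden (ΔJ).
(a)–(d): allowed.
(a)–(e): allowed.
(b)–(c): allowed.
(b)–(d): allowed.
(b)–(e): forbidden (ΔJ).
(c)–(d): forbidden (parity).
(c)–(e): forbidden (parity, ΔJ).
(d)–(e): forbidden (parity).
Allowed pairs: 4 of 10.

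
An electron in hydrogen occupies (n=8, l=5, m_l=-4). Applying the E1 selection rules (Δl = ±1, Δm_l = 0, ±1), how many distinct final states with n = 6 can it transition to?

2

E1 requires Δl = ±1, so l_f ∈ {4, 6}; with 0 ≤ l_f ≤ n_f−1 = 5, the allowed l_f values are {4}.
For l_f = 4: m_f ∈ {m_i−1, m_i, m_i+1} ∩ [−4, 4] = {-4, -3} → 2 states.
Total: 2.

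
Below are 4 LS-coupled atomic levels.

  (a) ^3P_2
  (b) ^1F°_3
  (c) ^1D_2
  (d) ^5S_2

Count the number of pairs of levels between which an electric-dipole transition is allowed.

(a)–(b): forbidden (ΔS, ΔL).
(a)–(c): forbidden (parity, ΔS).
(a)–(d): forbidden (parity, ΔS).
(b)–(c): allowed.
(b)–(d): forbidden (ΔS, ΔL).
(c)–(d): forbidden (parity, ΔS, ΔL).
Allowed pairs: 1 of 6.

1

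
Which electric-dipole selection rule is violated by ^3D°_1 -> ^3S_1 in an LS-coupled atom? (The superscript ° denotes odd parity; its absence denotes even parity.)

Reading off the term symbols: S 1→1, L 2→0, J 1→1, parity odd→even.
ΔJ = 0, ±1 (not J=0↔0): J: 1 → 1, ΔJ = +0 — satisfied.
Parity must change: odd → even — satisfied.
ΔL = 0, ±1 (not L=0↔0): L: 2 → 0, ΔL = -2 — violated.
ΔS = 0: S: 1 → 1 — satisfied.

the ΔL = 0, ±1 rule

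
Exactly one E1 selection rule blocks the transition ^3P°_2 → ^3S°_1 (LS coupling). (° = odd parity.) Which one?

parity

Initial level: S=1, L=1, J=2, parity odd. Final level: S=1, L=0, J=1, parity odd.
Parity must change: odd → odd — fails.
ΔS = 0: S: 1 → 1 — ok.
ΔJ = 0, ±1 (not J=0↔0): J: 2 → 1, ΔJ = -1 — ok.
ΔL = 0, ±1 (not L=0↔0): L: 1 → 0, ΔL = -1 — ok.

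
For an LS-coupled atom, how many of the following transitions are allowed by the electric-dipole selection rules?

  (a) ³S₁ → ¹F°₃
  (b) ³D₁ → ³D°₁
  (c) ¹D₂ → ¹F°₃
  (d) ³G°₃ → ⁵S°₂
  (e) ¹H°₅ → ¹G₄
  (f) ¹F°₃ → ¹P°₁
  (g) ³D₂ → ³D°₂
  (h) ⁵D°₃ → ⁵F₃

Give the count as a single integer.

5

(a) forbidden (ΔS, ΔL, ΔJ fail)
(b) allowed
(c) allowed
(d) forbidden (parity, ΔS, ΔL fail)
(e) allowed
(f) forbidden (parity, ΔL, ΔJ fail)
(g) allowed
(h) allowed
Total allowed: 5 of 8.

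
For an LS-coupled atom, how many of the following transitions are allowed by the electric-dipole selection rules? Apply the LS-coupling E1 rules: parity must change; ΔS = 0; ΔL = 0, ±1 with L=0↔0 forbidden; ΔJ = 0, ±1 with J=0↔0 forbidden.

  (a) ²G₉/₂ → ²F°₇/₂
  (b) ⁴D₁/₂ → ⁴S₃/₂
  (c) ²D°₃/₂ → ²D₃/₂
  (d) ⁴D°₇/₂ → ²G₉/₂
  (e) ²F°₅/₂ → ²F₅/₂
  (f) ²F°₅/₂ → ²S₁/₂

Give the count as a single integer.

3

(a) allowed
(b) forbidden (parity, ΔL fail)
(c) allowed
(d) forbidden (ΔS, ΔL fail)
(e) allowed
(f) forbidden (ΔL, ΔJ fail)
Total allowed: 3 of 6.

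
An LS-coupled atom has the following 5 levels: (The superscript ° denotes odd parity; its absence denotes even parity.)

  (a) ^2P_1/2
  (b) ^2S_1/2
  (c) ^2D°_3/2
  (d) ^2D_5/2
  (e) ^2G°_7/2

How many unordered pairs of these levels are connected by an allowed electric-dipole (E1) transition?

(a)–(b): forbidden (parity).
(a)–(c): allowed.
(a)–(d): forbidden (parity, ΔJ).
(a)–(e): forbidden (ΔL, ΔJ).
(b)–(c): forbidden (ΔL).
(b)–(d): forbidden (parity, ΔL, ΔJ).
(b)–(e): forbidden (ΔL, ΔJ).
(c)–(d): allowed.
(c)–(e): forbidden (parity, ΔL, ΔJ).
(d)–(e): forbidden (ΔL).
Allowed pairs: 2 of 10.

2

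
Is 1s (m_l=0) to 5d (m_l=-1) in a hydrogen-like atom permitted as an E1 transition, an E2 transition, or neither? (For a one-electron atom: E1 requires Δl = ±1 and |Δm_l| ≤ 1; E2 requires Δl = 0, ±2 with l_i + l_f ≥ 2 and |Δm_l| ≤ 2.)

E2

Δl = 2 − 0 = +2; l_i + l_f = 2.
Δm_l = -1.
E1 (Δl = ±1, |Δm_l| ≤ 1): not satisfied.
E2 (Δl = 0,±2, l_i+l_f ≥ 2, |Δm_l| ≤ 2): satisfied.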